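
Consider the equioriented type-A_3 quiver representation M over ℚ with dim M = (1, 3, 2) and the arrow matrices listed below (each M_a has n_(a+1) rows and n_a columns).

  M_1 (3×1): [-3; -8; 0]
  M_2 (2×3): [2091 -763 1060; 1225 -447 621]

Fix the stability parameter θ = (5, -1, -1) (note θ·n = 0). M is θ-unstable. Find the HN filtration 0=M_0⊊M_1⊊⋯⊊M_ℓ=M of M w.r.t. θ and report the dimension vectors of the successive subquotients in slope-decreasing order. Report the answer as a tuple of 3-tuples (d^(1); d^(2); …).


Interval decomposition of M: I[1,3], I[2,2], I[2,3].
HN type (ℓ=2): μ^(1)=1; μ^(2)=-1

((1, 1, 1); (0, 2, 1))


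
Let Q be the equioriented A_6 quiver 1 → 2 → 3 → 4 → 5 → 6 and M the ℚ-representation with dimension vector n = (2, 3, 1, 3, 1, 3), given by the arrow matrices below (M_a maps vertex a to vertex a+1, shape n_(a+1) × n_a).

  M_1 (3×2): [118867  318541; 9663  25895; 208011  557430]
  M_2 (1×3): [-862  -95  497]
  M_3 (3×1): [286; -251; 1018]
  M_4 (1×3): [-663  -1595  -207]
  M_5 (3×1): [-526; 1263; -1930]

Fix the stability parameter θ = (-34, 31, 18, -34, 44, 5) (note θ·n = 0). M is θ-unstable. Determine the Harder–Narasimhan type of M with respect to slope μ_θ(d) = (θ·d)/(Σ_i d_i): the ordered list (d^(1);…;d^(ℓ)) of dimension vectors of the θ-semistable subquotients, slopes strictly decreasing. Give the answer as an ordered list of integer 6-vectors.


Via rank(M_{q-1}∘⋯∘M_p): M ≅ I[1,2], I[1,6], I[2,2], I[4,4]^2, I[6,6]^2.
μ_θ-semistable layers: μ^(1)=31; μ^(2)=49/2; μ^(3)=5; μ^(4)=-34

((0, 2, 0, 0, 0, 0); (0, 0, 0, 0, 1, 1); (0, 1, 1, 1, 0, 2); (2, 0, 0, 2, 0, 0))


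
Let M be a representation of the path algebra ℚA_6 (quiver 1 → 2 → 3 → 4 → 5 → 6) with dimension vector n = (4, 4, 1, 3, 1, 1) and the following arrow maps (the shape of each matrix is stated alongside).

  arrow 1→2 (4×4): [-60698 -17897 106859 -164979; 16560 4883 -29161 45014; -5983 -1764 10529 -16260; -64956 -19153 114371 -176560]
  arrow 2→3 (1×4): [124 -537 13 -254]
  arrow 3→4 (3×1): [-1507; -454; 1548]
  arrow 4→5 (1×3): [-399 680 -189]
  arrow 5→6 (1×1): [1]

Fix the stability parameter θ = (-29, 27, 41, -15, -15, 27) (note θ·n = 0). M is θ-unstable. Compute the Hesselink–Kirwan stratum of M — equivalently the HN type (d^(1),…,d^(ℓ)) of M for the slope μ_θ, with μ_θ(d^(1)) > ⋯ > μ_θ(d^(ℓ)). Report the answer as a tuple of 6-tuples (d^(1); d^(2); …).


Interval decomposition of M: I[1,1], I[1,2]^2, I[1,6], I[2,2], I[4,4]^2.
HN type (ℓ=4): μ^(1)=27; μ^(2)=19/2; μ^(3)=-15; μ^(4)=-29

((0, 3, 0, 0, 0, 1); (0, 1, 1, 1, 1, 0); (0, 0, 0, 2, 0, 0); (4, 0, 0, 0, 0, 0))


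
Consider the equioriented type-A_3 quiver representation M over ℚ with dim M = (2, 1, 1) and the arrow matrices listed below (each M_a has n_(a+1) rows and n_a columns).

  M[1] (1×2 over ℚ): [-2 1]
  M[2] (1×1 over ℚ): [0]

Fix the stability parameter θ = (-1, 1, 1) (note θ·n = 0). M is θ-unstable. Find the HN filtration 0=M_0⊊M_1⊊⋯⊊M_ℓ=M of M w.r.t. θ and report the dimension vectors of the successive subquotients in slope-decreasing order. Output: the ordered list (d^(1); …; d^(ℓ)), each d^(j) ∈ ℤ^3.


Barcode: M ≅ I[1,1], I[1,2], I[3,3]. HN layers by μ_θ (2 steps, strictly decreasing):
  μ^(1)=1; μ^(2)=-1

((0, 1, 1); (2, 0, 0))


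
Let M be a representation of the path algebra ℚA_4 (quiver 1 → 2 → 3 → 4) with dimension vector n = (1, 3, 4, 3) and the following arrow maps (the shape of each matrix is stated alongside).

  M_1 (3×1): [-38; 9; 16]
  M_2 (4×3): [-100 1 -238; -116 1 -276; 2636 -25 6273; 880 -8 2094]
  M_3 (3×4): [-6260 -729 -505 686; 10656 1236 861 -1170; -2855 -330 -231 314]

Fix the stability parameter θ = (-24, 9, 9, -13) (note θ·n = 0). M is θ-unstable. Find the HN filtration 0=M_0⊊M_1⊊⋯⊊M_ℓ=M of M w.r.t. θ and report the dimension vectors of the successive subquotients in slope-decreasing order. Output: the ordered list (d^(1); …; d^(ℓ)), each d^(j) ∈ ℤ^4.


Barcode: M ≅ I[1,4], I[2,2], I[2,4], I[3,3], I[3,4]. HN layers by μ_θ (4 steps, strictly decreasing):
  μ^(1)=9; μ^(2)=5/3; μ^(3)=-2; μ^(4)=-24

((0, 1, 1, 0); (0, 2, 2, 2); (0, 0, 1, 1); (1, 0, 0, 0))


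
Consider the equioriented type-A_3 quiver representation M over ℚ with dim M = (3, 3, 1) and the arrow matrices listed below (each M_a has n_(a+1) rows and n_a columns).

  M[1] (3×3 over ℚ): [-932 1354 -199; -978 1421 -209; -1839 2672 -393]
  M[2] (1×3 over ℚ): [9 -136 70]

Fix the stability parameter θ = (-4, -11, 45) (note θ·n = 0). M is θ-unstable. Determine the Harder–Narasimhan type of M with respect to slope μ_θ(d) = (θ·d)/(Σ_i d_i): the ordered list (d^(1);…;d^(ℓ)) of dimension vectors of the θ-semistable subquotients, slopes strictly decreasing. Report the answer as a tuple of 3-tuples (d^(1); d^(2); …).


Via rank(M_{q-1}∘⋯∘M_p): M ≅ I[1,2]^2, I[1,3].
μ_θ-semistable layers: μ^(1)=45; μ^(2)=-15/2

((0, 0, 1); (3, 3, 0))


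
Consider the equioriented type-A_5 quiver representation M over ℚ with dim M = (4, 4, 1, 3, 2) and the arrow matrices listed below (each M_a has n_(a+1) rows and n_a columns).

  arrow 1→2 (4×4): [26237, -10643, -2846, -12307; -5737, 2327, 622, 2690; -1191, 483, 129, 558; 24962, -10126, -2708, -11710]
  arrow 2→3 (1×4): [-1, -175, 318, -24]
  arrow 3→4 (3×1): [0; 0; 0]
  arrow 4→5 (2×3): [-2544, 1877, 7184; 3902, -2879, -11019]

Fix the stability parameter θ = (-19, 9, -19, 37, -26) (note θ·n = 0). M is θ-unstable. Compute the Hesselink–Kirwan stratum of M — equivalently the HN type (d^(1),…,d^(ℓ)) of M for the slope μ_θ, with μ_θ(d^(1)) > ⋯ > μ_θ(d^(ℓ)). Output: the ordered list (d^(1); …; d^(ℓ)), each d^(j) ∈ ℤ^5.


Barcode: M ≅ I[1,1], I[1,2]^2, I[1,3], I[2,2], I[4,4], I[4,5]^2. HN layers by μ_θ (5 steps, strictly decreasing):
  μ^(1)=37; μ^(2)=9; μ^(3)=11/2; μ^(4)=-5; μ^(5)=-19

((0, 0, 0, 1, 0); (0, 3, 0, 0, 0); (0, 0, 0, 2, 2); (0, 1, 1, 0, 0); (4, 0, 0, 0, 0))


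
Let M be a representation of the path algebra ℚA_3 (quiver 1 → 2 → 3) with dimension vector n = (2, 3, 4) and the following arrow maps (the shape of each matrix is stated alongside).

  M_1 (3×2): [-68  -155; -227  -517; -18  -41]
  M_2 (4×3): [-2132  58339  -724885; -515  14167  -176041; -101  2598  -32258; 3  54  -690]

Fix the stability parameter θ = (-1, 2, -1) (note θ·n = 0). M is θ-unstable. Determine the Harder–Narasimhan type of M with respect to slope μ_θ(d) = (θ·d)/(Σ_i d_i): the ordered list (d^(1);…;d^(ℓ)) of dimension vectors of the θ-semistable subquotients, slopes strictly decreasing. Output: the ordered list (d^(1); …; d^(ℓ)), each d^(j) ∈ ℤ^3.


Barcode: M ≅ I[1,3]^2, I[2,2], I[3,3]^2. HN layers by μ_θ (3 steps, strictly decreasing):
  μ^(1)=2; μ^(2)=1/2; μ^(3)=-1

((0, 1, 0); (0, 2, 2); (2, 0, 2))


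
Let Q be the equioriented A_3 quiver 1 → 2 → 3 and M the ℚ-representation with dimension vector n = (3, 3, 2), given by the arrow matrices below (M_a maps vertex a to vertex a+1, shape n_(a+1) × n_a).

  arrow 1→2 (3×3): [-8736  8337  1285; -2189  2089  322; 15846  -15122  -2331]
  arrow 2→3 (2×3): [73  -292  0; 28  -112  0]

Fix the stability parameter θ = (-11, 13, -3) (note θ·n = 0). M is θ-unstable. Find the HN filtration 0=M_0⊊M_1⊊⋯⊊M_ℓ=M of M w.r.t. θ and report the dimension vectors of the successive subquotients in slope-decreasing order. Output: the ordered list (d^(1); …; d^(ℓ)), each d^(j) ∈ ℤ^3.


Barcode: M ≅ I[1,2]^2, I[1,3], I[3,3]. HN layers by μ_θ (4 steps, strictly decreasing):
  μ^(1)=13; μ^(2)=5; μ^(3)=-3; μ^(4)=-11

((0, 2, 0); (0, 1, 1); (0, 0, 1); (3, 0, 0))


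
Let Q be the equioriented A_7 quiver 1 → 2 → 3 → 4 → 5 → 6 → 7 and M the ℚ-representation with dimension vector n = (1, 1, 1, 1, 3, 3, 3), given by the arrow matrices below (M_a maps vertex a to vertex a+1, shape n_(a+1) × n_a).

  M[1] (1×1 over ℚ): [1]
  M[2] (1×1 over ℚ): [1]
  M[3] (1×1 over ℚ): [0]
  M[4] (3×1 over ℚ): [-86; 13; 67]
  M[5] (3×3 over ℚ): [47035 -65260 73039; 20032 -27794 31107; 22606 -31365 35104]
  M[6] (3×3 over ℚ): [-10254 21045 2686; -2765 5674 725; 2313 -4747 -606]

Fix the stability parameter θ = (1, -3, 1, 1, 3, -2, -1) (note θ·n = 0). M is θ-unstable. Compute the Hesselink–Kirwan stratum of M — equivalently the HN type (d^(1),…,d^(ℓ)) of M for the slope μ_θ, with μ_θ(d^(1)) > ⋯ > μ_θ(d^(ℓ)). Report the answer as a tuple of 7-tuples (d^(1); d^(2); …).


Interval decomposition of M: I[1,3], I[4,7], I[5,7]^2.
HN type (ℓ=4): μ^(1)=1; μ^(2)=1/4; μ^(3)=0; μ^(4)=-1

((0, 0, 1, 0, 0, 0, 0); (0, 0, 0, 1, 1, 1, 1); (0, 0, 0, 0, 2, 2, 2); (1, 1, 0, 0, 0, 0, 0))


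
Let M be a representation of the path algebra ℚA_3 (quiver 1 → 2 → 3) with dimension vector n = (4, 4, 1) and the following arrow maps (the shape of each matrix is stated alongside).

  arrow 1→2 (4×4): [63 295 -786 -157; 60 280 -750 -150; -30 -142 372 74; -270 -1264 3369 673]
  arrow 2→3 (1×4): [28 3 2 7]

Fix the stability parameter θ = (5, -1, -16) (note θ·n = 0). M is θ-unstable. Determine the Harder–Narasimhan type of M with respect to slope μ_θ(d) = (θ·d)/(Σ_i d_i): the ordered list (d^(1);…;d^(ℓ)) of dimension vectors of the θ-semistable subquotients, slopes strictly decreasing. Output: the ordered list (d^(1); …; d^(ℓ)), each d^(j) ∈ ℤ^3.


Interval decomposition of M: I[1,1]^2, I[1,2], I[1,3], I[2,2]^2.
HN type (ℓ=4): μ^(1)=5; μ^(2)=2; μ^(3)=-1; μ^(4)=-4

((2, 0, 0); (1, 1, 0); (0, 2, 0); (1, 1, 1))


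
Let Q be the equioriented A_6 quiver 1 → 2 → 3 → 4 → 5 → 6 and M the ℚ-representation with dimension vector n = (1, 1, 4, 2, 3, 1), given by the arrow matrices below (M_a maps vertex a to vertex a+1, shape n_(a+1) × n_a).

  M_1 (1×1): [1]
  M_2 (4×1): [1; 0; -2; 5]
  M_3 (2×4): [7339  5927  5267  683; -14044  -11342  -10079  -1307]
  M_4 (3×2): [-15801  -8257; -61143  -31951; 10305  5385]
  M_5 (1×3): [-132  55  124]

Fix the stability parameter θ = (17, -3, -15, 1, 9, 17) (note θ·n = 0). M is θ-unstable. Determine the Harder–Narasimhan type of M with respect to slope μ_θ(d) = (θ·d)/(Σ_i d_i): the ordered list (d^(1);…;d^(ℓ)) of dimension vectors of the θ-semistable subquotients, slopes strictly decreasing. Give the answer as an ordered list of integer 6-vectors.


Interval decomposition of M: I[1,6], I[3,3]^2, I[3,4], I[5,5]^2.
HN type (ℓ=5): μ^(1)=17; μ^(2)=9; μ^(3)=1; μ^(4)=-1/3; μ^(5)=-15

((0, 0, 0, 0, 0, 1); (0, 0, 0, 0, 3, 0); (0, 0, 0, 2, 0, 0); (1, 1, 1, 0, 0, 0); (0, 0, 3, 0, 0, 0))


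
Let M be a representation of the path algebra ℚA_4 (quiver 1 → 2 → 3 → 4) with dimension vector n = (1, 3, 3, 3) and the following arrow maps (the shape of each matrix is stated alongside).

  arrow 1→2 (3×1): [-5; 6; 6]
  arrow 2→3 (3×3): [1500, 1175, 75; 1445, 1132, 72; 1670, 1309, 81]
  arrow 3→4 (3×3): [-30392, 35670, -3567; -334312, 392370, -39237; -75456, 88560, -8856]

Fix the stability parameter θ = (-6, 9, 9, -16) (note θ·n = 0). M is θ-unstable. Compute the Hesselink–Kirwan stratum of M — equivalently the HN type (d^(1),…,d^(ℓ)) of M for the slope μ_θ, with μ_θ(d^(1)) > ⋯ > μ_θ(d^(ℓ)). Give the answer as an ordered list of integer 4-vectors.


Barcode: M ≅ I[1,3], I[2,2], I[2,4], I[3,3], I[4,4]^2. HN layers by μ_θ (4 steps, strictly decreasing):
  μ^(1)=9; μ^(2)=2/3; μ^(3)=-6; μ^(4)=-16

((0, 2, 2, 0); (0, 1, 1, 1); (1, 0, 0, 0); (0, 0, 0, 2))


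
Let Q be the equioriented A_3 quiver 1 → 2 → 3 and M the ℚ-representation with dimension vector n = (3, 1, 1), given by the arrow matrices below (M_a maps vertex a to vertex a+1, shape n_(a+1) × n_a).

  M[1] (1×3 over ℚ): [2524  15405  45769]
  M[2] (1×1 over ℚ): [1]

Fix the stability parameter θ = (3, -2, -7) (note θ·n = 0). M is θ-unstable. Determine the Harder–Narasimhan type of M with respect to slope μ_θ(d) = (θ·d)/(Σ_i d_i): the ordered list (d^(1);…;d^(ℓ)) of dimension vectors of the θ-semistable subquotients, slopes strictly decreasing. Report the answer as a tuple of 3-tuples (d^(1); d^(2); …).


Via rank(M_{q-1}∘⋯∘M_p): M ≅ I[1,1]^2, I[1,3].
μ_θ-semistable layers: μ^(1)=3; μ^(2)=-2

((2, 0, 0); (1, 1, 1))


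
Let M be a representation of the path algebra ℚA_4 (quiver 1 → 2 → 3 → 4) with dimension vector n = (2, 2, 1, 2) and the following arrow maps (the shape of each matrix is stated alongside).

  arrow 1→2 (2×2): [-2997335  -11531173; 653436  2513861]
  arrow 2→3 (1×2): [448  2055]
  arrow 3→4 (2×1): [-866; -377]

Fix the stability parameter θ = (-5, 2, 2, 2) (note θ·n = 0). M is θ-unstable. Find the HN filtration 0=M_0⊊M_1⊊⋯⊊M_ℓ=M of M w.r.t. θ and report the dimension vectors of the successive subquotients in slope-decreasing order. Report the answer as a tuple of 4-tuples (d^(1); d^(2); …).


Barcode: M ≅ I[1,2], I[1,4], I[4,4]. HN layers by μ_θ (2 steps, strictly decreasing):
  μ^(1)=2; μ^(2)=-5

((0, 2, 1, 2); (2, 0, 0, 0))


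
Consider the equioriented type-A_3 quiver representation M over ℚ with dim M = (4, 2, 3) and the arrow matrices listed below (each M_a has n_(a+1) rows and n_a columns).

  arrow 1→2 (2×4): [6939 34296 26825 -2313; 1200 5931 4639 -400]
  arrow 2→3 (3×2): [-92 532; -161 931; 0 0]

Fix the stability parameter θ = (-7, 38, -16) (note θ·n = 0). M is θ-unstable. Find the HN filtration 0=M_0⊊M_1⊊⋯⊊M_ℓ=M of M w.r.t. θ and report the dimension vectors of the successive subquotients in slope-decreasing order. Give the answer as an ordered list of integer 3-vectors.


Via rank(M_{q-1}∘⋯∘M_p): M ≅ I[1,1]^2, I[1,2], I[1,3], I[3,3]^2.
μ_θ-semistable layers: μ^(1)=38; μ^(2)=11; μ^(3)=-7; μ^(4)=-16

((0, 1, 0); (0, 1, 1); (4, 0, 0); (0, 0, 2))


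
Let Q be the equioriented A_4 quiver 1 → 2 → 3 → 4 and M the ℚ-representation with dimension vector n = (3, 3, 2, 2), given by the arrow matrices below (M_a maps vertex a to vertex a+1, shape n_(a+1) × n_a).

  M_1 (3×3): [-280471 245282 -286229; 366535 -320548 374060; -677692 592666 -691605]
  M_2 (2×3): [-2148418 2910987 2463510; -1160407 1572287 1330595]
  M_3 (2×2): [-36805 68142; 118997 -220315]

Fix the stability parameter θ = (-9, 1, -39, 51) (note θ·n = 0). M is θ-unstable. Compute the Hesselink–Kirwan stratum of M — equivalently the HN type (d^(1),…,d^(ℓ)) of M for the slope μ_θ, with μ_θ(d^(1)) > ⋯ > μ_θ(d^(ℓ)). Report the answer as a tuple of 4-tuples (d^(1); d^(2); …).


Barcode: M ≅ I[1,2], I[1,4]^2. HN layers by μ_θ (4 steps, strictly decreasing):
  μ^(1)=51; μ^(2)=1; μ^(3)=-9; μ^(4)=-47/3

((0, 0, 0, 2); (0, 1, 0, 0); (1, 0, 0, 0); (2, 2, 2, 0))


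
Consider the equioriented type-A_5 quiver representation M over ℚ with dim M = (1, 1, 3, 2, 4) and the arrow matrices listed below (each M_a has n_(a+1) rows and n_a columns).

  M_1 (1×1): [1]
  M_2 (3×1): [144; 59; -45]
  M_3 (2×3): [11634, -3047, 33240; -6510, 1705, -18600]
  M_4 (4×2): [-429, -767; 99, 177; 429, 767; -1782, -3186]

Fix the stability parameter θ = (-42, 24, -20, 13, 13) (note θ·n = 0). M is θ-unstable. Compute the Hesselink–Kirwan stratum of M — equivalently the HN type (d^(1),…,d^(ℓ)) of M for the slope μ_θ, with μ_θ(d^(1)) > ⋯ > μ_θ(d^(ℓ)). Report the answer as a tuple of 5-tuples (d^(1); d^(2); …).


Barcode: M ≅ I[1,5], I[3,3]^2, I[4,4], I[5,5]^3. HN layers by μ_θ (4 steps, strictly decreasing):
  μ^(1)=13; μ^(2)=2; μ^(3)=-20; μ^(4)=-42

((0, 0, 0, 2, 4); (0, 1, 1, 0, 0); (0, 0, 2, 0, 0); (1, 0, 0, 0, 0))


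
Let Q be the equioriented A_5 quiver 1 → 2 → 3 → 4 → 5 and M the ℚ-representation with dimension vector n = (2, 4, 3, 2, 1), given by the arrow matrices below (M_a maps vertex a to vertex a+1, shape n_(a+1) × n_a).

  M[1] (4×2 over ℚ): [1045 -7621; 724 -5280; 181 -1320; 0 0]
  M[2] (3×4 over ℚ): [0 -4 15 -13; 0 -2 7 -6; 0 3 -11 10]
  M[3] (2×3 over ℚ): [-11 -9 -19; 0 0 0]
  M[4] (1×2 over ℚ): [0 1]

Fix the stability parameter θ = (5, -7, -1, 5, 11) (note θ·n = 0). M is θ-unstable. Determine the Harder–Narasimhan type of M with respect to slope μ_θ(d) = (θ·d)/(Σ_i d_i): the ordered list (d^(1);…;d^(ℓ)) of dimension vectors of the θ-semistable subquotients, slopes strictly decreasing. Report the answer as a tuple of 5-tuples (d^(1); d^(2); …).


Via rank(M_{q-1}∘⋯∘M_p): M ≅ I[1,2], I[1,4], I[2,3]^2, I[4,5].
μ_θ-semistable layers: μ^(1)=11; μ^(2)=5; μ^(3)=-1; μ^(4)=-7

((0, 0, 0, 0, 1); (0, 0, 0, 2, 0); (2, 2, 3, 0, 0); (0, 2, 0, 0, 0))


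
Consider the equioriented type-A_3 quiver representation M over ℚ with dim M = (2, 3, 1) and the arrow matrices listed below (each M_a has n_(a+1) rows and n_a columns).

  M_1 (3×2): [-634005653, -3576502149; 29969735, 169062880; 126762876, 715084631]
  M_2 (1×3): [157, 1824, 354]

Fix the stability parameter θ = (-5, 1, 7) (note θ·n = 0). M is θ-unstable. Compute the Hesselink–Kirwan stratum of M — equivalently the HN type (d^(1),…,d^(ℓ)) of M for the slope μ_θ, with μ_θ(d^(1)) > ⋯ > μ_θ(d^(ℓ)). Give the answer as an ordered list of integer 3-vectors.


Interval decomposition of M: I[1,2], I[1,3], I[2,2].
HN type (ℓ=3): μ^(1)=7; μ^(2)=1; μ^(3)=-5

((0, 0, 1); (0, 3, 0); (2, 0, 0))


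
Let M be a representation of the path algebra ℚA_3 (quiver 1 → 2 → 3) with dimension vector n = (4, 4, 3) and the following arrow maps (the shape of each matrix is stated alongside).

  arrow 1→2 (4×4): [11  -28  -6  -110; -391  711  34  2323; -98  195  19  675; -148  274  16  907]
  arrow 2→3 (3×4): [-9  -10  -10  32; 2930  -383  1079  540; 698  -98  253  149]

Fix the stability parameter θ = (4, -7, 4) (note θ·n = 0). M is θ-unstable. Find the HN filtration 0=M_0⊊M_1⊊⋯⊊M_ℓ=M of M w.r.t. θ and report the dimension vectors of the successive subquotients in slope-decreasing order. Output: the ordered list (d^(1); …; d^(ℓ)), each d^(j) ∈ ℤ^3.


Via rank(M_{q-1}∘⋯∘M_p): M ≅ I[1,2], I[1,3]^3.
μ_θ-semistable layers: μ^(1)=4; μ^(2)=-3/2

((0, 0, 3); (4, 4, 0))


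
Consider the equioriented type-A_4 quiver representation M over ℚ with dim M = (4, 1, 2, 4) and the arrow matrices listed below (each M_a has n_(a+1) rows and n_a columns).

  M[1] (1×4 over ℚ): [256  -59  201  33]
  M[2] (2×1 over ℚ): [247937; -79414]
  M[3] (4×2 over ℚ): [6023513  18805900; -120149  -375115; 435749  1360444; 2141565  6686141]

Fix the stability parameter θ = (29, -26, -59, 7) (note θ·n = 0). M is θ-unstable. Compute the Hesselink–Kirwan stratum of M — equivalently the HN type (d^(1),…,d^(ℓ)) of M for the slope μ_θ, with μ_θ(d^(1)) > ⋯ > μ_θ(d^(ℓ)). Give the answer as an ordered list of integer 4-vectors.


Via rank(M_{q-1}∘⋯∘M_p): M ≅ I[1,1]^3, I[1,4], I[3,4], I[4,4]^2.
μ_θ-semistable layers: μ^(1)=29; μ^(2)=7; μ^(3)=-56/3; μ^(4)=-59

((3, 0, 0, 0); (0, 0, 0, 4); (1, 1, 1, 0); (0, 0, 1, 0))


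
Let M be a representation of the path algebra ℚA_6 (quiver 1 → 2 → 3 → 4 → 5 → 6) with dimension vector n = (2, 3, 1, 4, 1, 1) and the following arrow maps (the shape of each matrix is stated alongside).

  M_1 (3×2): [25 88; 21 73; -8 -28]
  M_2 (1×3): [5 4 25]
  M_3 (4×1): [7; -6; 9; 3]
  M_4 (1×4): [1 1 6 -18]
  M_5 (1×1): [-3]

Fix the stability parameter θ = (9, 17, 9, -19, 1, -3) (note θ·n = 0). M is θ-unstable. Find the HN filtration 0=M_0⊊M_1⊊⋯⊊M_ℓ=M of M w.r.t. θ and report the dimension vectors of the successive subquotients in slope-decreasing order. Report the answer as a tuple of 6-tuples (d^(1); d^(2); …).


Via rank(M_{q-1}∘⋯∘M_p): M ≅ I[1,2], I[1,6], I[2,2], I[4,4]^3.
μ_θ-semistable layers: μ^(1)=17; μ^(2)=9; μ^(3)=7/3; μ^(4)=-19

((0, 2, 0, 0, 0, 0); (1, 0, 0, 0, 0, 0); (1, 1, 1, 1, 1, 1); (0, 0, 0, 3, 0, 0))


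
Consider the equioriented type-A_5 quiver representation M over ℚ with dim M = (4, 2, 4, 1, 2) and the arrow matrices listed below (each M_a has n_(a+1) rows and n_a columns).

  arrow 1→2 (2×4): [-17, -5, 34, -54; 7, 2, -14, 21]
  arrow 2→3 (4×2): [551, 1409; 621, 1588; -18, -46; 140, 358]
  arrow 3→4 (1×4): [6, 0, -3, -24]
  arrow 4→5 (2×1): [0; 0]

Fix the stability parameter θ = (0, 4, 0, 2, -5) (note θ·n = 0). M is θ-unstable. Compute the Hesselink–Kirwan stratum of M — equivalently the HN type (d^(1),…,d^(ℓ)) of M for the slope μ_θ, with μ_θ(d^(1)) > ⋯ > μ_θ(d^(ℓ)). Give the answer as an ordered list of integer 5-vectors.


Via rank(M_{q-1}∘⋯∘M_p): M ≅ I[1,1]^2, I[1,3]^2, I[3,3], I[3,4], I[5,5]^2.
μ_θ-semistable layers: μ^(1)=2; μ^(2)=0; μ^(3)=-5

((0, 2, 2, 1, 0); (4, 0, 2, 0, 0); (0, 0, 0, 0, 2))


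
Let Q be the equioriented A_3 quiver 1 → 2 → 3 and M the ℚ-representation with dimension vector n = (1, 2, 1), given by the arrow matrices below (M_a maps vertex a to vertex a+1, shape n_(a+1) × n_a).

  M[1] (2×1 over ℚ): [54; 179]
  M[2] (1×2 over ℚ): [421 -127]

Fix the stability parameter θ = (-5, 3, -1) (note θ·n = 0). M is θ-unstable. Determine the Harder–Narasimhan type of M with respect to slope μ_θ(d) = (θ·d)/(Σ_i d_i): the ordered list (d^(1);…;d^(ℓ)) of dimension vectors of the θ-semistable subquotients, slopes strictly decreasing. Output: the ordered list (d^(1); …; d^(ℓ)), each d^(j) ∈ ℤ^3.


Barcode: M ≅ I[1,3], I[2,2]. HN layers by μ_θ (3 steps, strictly decreasing):
  μ^(1)=3; μ^(2)=1; μ^(3)=-5

((0, 1, 0); (0, 1, 1); (1, 0, 0))


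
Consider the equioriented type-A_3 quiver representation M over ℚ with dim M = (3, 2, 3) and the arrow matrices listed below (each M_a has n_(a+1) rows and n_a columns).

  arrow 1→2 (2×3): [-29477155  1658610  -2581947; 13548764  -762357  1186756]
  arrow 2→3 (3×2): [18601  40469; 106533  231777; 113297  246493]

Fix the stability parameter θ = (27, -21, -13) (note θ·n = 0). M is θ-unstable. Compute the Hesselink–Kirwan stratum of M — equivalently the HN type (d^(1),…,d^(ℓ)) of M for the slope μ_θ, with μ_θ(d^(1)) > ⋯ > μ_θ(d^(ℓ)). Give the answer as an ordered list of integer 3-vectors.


Via rank(M_{q-1}∘⋯∘M_p): M ≅ I[1,1], I[1,2], I[1,3], I[3,3]^2.
μ_θ-semistable layers: μ^(1)=27; μ^(2)=3; μ^(3)=-7/3; μ^(4)=-13

((1, 0, 0); (1, 1, 0); (1, 1, 1); (0, 0, 2))


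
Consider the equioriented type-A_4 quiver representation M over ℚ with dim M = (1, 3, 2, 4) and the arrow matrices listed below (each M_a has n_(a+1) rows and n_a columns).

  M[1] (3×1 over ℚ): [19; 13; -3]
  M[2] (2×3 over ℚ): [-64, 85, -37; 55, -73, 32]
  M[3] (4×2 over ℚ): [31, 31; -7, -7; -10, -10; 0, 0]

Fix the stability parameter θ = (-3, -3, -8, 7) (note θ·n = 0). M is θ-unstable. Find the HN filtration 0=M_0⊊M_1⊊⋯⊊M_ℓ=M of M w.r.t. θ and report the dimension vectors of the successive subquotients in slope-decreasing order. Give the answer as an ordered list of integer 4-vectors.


Interval decomposition of M: I[1,2], I[2,3], I[2,4], I[4,4]^3.
HN type (ℓ=3): μ^(1)=7; μ^(2)=-3; μ^(3)=-11/2

((0, 0, 0, 4); (1, 1, 0, 0); (0, 2, 2, 0))


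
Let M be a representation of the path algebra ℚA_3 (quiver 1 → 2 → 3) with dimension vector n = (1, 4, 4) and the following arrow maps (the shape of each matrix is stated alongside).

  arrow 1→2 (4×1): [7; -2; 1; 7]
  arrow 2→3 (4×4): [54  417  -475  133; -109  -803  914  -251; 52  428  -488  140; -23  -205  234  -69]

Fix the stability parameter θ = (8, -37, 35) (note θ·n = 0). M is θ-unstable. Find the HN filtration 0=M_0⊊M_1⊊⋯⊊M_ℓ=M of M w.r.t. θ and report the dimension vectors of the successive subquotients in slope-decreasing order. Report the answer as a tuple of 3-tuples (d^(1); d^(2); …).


Via rank(M_{q-1}∘⋯∘M_p): M ≅ I[1,2], I[2,2], I[2,3]^2, I[3,3]^2.
μ_θ-semistable layers: μ^(1)=35; μ^(2)=-29/2; μ^(3)=-37

((0, 0, 4); (1, 1, 0); (0, 3, 0))


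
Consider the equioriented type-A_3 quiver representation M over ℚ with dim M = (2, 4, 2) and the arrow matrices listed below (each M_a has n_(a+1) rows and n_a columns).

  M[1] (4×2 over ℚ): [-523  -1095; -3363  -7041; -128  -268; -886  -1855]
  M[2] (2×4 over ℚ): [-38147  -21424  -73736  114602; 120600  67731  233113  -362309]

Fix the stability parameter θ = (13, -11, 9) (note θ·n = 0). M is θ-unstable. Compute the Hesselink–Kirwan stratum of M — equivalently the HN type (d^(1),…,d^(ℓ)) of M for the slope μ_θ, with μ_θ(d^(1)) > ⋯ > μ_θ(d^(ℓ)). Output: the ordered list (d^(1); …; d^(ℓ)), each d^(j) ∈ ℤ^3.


Barcode: M ≅ I[1,3]^2, I[2,2]^2. HN layers by μ_θ (3 steps, strictly decreasing):
  μ^(1)=9; μ^(2)=1; μ^(3)=-11

((0, 0, 2); (2, 2, 0); (0, 2, 0))


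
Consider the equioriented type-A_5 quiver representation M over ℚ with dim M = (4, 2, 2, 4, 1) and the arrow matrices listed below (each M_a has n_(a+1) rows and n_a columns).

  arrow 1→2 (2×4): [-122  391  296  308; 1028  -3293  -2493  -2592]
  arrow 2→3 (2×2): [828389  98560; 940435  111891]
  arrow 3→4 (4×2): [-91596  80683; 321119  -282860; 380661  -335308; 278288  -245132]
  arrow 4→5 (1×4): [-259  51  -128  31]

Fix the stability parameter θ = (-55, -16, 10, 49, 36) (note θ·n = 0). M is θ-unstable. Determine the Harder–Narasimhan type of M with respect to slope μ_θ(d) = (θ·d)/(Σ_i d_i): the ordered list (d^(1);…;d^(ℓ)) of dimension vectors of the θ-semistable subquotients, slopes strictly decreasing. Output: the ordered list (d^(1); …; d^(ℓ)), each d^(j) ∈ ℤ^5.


Barcode: M ≅ I[1,1]^2, I[1,4], I[1,5], I[4,4]^2. HN layers by μ_θ (5 steps, strictly decreasing):
  μ^(1)=49; μ^(2)=85/2; μ^(3)=10; μ^(4)=-16; μ^(5)=-55

((0, 0, 0, 3, 0); (0, 0, 0, 1, 1); (0, 0, 2, 0, 0); (0, 2, 0, 0, 0); (4, 0, 0, 0, 0))


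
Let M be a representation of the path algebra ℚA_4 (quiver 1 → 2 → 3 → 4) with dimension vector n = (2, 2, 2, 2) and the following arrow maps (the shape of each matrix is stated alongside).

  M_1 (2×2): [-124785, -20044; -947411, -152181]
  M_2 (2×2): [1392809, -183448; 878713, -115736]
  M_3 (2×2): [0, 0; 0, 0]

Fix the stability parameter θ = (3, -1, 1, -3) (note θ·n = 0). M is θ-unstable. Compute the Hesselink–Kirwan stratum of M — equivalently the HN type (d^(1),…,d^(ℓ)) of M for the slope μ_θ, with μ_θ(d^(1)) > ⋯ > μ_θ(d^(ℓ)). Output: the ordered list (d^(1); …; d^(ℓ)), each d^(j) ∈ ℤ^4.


Via rank(M_{q-1}∘⋯∘M_p): M ≅ I[1,2], I[1,3], I[3,3], I[4,4]^2.
μ_θ-semistable layers: μ^(1)=1; μ^(2)=-3

((2, 2, 2, 0); (0, 0, 0, 2))


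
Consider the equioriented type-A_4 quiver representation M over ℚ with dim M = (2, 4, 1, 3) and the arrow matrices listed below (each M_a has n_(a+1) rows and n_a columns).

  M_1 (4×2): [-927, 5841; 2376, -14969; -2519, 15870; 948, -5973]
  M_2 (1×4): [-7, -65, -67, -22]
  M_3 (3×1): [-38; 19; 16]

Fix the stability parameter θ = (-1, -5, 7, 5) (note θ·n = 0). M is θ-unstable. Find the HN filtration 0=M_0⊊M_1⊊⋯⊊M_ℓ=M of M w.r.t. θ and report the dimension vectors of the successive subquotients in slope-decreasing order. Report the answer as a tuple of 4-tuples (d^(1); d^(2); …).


Via rank(M_{q-1}∘⋯∘M_p): M ≅ I[1,2], I[1,4], I[2,2]^2, I[4,4]^2.
μ_θ-semistable layers: μ^(1)=6; μ^(2)=5; μ^(3)=-3; μ^(4)=-5

((0, 0, 1, 1); (0, 0, 0, 2); (2, 2, 0, 0); (0, 2, 0, 0))


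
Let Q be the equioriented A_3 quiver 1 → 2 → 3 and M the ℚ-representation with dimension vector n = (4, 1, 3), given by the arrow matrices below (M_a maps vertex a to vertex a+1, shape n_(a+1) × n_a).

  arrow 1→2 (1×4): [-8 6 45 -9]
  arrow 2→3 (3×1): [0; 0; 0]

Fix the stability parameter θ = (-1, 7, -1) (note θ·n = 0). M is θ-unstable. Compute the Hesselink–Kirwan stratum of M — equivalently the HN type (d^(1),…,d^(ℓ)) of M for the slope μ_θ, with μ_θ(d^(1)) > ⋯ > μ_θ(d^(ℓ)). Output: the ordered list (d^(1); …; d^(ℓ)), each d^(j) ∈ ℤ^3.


Via rank(M_{q-1}∘⋯∘M_p): M ≅ I[1,1]^3, I[1,2], I[3,3]^3.
μ_θ-semistable layers: μ^(1)=7; μ^(2)=-1

((0, 1, 0); (4, 0, 3))


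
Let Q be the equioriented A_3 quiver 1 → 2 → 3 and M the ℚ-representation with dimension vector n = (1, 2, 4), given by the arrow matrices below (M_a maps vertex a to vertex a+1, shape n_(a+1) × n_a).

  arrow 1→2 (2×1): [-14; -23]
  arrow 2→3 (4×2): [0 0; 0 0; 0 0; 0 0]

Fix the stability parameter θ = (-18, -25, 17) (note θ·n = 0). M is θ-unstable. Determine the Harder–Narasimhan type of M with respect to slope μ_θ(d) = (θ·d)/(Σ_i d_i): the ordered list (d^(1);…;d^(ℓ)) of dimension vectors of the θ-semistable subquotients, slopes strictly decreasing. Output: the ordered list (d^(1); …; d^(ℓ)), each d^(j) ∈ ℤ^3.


Via rank(M_{q-1}∘⋯∘M_p): M ≅ I[1,2], I[2,2], I[3,3]^4.
μ_θ-semistable layers: μ^(1)=17; μ^(2)=-43/2; μ^(3)=-25

((0, 0, 4); (1, 1, 0); (0, 1, 0))


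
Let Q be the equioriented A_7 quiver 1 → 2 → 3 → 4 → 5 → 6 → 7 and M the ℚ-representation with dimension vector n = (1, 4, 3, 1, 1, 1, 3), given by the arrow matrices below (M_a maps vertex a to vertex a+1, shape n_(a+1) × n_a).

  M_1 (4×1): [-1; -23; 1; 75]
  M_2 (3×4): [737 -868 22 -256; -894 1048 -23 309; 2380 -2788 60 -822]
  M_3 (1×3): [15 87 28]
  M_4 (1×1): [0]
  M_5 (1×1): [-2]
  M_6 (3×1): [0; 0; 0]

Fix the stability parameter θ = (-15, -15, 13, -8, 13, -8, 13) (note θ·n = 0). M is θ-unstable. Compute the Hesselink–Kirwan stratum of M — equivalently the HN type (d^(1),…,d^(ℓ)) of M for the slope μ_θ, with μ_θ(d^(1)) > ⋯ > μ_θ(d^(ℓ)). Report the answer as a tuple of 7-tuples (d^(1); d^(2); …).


Interval decomposition of M: I[1,4], I[2,2], I[2,3]^2, I[5,6], I[7,7]^3.
HN type (ℓ=3): μ^(1)=13; μ^(2)=5/2; μ^(3)=-15

((0, 0, 2, 0, 0, 0, 3); (0, 0, 1, 1, 1, 1, 0); (1, 4, 0, 0, 0, 0, 0))


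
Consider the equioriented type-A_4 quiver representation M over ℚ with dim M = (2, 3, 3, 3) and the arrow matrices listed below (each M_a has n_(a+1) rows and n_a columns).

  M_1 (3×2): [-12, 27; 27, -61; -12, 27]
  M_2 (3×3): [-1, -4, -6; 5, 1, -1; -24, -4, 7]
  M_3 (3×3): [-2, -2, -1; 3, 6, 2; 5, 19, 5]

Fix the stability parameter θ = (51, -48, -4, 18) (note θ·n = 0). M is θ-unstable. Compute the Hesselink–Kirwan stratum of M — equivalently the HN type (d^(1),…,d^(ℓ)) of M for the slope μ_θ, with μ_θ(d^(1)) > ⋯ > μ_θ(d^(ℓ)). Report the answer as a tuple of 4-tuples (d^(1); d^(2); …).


Barcode: M ≅ I[1,4]^2, I[2,4]. HN layers by μ_θ (4 steps, strictly decreasing):
  μ^(1)=18; μ^(2)=-1/3; μ^(3)=-4; μ^(4)=-48

((0, 0, 0, 3); (2, 2, 2, 0); (0, 0, 1, 0); (0, 1, 0, 0))


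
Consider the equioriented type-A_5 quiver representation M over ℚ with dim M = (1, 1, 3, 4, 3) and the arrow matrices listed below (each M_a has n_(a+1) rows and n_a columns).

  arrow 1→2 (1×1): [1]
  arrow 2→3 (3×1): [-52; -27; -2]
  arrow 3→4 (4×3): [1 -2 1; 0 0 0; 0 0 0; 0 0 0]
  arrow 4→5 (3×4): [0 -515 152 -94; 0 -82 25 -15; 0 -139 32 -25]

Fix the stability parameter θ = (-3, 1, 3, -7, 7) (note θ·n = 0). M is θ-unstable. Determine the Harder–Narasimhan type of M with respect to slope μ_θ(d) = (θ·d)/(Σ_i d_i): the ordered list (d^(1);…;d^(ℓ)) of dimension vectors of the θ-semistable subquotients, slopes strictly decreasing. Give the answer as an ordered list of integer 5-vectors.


Interval decomposition of M: I[1,3], I[3,3], I[3,4], I[4,5]^3.
HN type (ℓ=6): μ^(1)=7; μ^(2)=3; μ^(3)=1; μ^(4)=-2; μ^(5)=-3; μ^(6)=-7

((0, 0, 0, 0, 3); (0, 0, 2, 0, 0); (0, 1, 0, 0, 0); (0, 0, 1, 1, 0); (1, 0, 0, 0, 0); (0, 0, 0, 3, 0))


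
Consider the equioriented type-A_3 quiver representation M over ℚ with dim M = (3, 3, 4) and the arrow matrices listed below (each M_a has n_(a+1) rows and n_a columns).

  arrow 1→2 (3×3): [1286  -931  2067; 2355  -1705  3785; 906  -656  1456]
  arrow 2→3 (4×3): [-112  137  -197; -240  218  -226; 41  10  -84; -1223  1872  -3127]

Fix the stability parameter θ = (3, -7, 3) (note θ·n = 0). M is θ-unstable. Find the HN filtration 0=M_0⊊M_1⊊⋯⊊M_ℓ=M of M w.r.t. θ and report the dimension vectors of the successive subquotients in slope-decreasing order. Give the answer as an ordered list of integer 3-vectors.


Barcode: M ≅ I[1,1], I[1,3]^2, I[2,3], I[3,3]. HN layers by μ_θ (3 steps, strictly decreasing):
  μ^(1)=3; μ^(2)=-2; μ^(3)=-7

((1, 0, 4); (2, 2, 0); (0, 1, 0))


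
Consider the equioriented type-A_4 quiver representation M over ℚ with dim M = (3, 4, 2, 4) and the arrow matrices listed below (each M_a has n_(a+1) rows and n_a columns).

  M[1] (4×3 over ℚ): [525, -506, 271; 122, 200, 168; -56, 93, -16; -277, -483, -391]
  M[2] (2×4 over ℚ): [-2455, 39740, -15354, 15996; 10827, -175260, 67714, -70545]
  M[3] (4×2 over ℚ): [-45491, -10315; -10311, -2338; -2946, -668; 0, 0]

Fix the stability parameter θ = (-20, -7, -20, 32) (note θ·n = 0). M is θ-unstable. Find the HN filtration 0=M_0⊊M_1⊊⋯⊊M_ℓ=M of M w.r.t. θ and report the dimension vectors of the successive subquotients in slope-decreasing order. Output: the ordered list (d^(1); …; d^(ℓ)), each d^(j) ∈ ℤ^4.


Barcode: M ≅ I[1,2], I[1,4]^2, I[2,2], I[4,4]^2. HN layers by μ_θ (4 steps, strictly decreasing):
  μ^(1)=32; μ^(2)=-7; μ^(3)=-27/2; μ^(4)=-20

((0, 0, 0, 4); (0, 2, 0, 0); (0, 2, 2, 0); (3, 0, 0, 0))


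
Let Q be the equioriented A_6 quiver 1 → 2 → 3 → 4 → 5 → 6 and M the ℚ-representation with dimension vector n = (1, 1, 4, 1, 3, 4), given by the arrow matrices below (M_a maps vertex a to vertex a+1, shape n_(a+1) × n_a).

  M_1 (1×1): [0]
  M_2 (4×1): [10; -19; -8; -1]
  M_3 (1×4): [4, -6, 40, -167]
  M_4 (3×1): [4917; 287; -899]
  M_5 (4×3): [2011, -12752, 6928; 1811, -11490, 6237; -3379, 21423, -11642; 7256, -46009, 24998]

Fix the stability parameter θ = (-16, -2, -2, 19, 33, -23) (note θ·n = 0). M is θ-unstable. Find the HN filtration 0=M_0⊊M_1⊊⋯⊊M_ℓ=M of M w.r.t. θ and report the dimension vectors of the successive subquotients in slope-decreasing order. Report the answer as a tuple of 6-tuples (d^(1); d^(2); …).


Via rank(M_{q-1}∘⋯∘M_p): M ≅ I[1,1], I[2,6], I[3,3]^3, I[5,6]^2, I[6,6].
μ_θ-semistable layers: μ^(1)=29/3; μ^(2)=5; μ^(3)=-2; μ^(4)=-16; μ^(5)=-23

((0, 0, 0, 1, 1, 1); (0, 0, 0, 0, 2, 2); (0, 1, 4, 0, 0, 0); (1, 0, 0, 0, 0, 0); (0, 0, 0, 0, 0, 1))


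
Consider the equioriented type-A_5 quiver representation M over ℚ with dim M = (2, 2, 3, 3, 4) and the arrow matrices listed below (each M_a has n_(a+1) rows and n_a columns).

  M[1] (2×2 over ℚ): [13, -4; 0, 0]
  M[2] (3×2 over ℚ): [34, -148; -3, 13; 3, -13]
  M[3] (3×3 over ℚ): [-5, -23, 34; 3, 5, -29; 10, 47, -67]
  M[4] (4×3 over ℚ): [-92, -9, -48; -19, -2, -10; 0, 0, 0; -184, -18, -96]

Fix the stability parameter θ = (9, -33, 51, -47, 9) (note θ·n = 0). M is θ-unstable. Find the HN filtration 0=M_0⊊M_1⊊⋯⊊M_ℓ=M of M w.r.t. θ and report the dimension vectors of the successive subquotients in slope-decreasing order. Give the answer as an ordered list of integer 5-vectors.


Via rank(M_{q-1}∘⋯∘M_p): M ≅ I[1,1], I[1,5], I[2,5], I[3,4], I[5,5]^2.
μ_θ-semistable layers: μ^(1)=9; μ^(2)=2; μ^(3)=-12; μ^(4)=-33

((1, 0, 0, 0, 4); (0, 0, 3, 3, 0); (1, 1, 0, 0, 0); (0, 1, 0, 0, 0))


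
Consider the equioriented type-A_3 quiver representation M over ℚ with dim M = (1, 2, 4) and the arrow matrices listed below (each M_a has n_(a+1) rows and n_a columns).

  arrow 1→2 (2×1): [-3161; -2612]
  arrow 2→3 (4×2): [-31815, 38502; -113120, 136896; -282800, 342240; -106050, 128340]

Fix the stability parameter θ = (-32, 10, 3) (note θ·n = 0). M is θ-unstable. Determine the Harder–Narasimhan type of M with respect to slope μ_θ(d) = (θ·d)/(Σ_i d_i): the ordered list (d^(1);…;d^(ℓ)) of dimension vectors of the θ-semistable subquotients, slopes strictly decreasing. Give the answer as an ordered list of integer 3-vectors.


Via rank(M_{q-1}∘⋯∘M_p): M ≅ I[1,3], I[2,2], I[3,3]^3.
μ_θ-semistable layers: μ^(1)=10; μ^(2)=13/2; μ^(3)=3; μ^(4)=-32

((0, 1, 0); (0, 1, 1); (0, 0, 3); (1, 0, 0))


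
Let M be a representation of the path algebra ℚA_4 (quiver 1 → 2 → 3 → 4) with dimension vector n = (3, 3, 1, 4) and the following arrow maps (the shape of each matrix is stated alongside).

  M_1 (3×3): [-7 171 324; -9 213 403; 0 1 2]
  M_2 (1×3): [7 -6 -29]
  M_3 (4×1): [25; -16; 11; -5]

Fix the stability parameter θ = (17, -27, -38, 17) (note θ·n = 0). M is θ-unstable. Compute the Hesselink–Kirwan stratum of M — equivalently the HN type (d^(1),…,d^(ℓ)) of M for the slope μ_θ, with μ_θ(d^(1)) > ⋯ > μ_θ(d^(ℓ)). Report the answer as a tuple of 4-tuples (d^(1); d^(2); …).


Barcode: M ≅ I[1,2]^2, I[1,4], I[4,4]^3. HN layers by μ_θ (3 steps, strictly decreasing):
  μ^(1)=17; μ^(2)=-5; μ^(3)=-16

((0, 0, 0, 4); (2, 2, 0, 0); (1, 1, 1, 0))


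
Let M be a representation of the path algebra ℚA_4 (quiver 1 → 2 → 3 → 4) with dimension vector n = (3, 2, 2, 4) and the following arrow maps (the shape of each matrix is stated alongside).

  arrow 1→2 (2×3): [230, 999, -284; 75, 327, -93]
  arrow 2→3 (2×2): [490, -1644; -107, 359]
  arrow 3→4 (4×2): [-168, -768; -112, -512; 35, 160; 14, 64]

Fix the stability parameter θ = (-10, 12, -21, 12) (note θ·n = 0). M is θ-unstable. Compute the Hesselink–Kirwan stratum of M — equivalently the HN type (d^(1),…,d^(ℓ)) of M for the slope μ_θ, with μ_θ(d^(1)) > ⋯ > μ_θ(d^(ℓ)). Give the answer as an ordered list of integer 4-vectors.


Via rank(M_{q-1}∘⋯∘M_p): M ≅ I[1,1], I[1,3], I[1,4], I[4,4]^3.
μ_θ-semistable layers: μ^(1)=12; μ^(2)=-9/2; μ^(3)=-10

((0, 0, 0, 4); (0, 2, 2, 0); (3, 0, 0, 0))


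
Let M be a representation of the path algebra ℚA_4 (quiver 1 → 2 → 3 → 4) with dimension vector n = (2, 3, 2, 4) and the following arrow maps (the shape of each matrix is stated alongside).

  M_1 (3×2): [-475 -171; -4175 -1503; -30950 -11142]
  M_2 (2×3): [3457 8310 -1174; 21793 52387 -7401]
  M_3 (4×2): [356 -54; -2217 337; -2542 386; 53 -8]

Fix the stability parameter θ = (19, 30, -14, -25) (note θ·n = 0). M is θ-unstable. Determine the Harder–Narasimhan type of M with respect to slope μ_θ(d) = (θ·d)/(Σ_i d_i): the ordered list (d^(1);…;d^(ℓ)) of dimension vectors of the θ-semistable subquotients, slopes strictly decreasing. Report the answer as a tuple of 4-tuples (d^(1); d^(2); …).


Interval decomposition of M: I[1,1], I[1,4], I[2,2], I[2,4], I[4,4]^2.
HN type (ℓ=5): μ^(1)=30; μ^(2)=19; μ^(3)=5/2; μ^(4)=-3; μ^(5)=-25

((0, 1, 0, 0); (1, 0, 0, 0); (1, 1, 1, 1); (0, 1, 1, 1); (0, 0, 0, 2))


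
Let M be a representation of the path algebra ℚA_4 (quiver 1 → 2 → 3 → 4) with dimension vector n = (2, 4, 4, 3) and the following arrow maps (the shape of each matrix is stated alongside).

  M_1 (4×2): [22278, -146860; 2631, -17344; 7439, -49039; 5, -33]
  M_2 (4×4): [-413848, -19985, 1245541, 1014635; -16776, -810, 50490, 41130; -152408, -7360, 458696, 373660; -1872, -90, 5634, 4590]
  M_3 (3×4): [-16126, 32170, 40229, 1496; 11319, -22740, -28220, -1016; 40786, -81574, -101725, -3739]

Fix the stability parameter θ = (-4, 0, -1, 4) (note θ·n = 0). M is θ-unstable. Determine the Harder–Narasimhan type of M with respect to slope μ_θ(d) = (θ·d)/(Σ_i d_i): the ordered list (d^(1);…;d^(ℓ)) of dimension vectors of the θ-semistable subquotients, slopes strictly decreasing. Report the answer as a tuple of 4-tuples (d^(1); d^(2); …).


Barcode: M ≅ I[1,4]^2, I[2,2]^2, I[3,3], I[3,4]. HN layers by μ_θ (5 steps, strictly decreasing):
  μ^(1)=4; μ^(2)=0; μ^(3)=-1/2; μ^(4)=-1; μ^(5)=-4

((0, 0, 0, 3); (0, 2, 0, 0); (0, 2, 2, 0); (0, 0, 2, 0); (2, 0, 0, 0))
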